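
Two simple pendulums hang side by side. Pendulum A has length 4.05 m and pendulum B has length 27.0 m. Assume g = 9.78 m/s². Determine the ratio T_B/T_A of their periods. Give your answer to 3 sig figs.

T ∝ √L, so T_B/T_A = √(L_B/L_A) = √(27.0/4.05) = 2.58.

2.58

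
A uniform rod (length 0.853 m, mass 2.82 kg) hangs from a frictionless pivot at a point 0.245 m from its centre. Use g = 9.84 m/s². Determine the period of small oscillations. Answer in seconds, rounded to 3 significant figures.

1.41 s

For a physical pendulum T = 2π√(I/(mgd)), with d = 0.2450 m from pivot to centre of mass.
I_cm = mL²/12 = 2.82 × 0.853²/12 = 0.1710 kg·m²; I = I_cm + md² = 0.1710 + 2.82 × 0.2450² = 0.3403 kg·m².
T = 2π√(0.3403/(2.82 × 9.84 × 0.2450)) = 1.41 s.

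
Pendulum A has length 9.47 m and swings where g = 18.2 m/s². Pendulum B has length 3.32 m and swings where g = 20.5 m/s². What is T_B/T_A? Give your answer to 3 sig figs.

0.558

T = 2π√(L/g), so T_B/T_A = √((L_B/g_B)/(L_A/g_A)) = √((3.32/20.5)/(9.47/18.2)) = 0.558.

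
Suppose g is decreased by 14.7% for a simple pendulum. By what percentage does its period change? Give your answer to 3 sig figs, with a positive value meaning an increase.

T ∝ 1/√g, so T'/T = 1/√(0.8530) = 1.083.
Percentage change in T = (1.083 − 1) × 100% = 8.27%.

8.27%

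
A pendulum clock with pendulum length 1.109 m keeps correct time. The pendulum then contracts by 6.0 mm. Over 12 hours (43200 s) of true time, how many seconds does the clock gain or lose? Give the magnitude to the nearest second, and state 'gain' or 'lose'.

gain 117 s

T ∝ √L, so T'/T = √(1.10300/1.109) = 0.997291.
In 43200 s of true time the clock registers 43200/0.997291 = 43317.3 s, so it gains 117 s.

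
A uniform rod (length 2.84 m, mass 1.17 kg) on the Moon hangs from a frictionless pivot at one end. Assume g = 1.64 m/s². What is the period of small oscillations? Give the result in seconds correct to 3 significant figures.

For a physical pendulum T = 2π√(I/(mgd)), with d = 1.420 m from pivot to centre of mass.
I_cm = mL²/12 = 1.17 × 2.84²/12 = 0.7864 kg·m²; I = I_cm + md² = 0.7864 + 1.17 × 1.420² = 3.146 kg·m².
T = 2π√(3.146/(1.17 × 1.64 × 1.420)) = 6.75 s.

6.75 s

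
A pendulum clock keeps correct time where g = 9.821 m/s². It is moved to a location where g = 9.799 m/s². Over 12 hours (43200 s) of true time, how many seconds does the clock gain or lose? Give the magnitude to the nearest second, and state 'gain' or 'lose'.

lose 48 s

The clock's period scales as T ∝ 1/√g, so T'/T = √(9.821/9.799) = 1.00112.
In 43200 s of true time the clock registers 43200/1.00112 = 43151.6 s, so it loses 48 s.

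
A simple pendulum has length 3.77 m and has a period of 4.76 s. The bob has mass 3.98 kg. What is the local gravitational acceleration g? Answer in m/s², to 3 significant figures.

6.57 m/s²

From T = 2π√(L/g), g = 4π²L/T² = 4π² × 3.77/4.760² = 6.57 m/s².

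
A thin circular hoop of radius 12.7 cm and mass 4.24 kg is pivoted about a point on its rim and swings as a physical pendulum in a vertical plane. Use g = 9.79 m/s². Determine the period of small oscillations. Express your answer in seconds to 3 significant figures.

1.01 s

I_cm = mr² = 0.06839 kg·m². The pivot is at distance d = 0.127 m from the centre of mass.
By the parallel-axis theorem, I = I_cm + md² = 0.06839 + 0.06839 = 0.1368 kg·m².
T = 2π√(I/(mgd)) = 2π√(0.1368/(4.24 × 9.79 × 0.127)) = 1.01 s.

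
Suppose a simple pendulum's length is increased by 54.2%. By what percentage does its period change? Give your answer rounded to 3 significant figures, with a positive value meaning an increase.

T ∝ √L, so T'/T = √(1.542) = 1.242.
Percentage change in T = (1.242 − 1) × 100% = 24.2%.

24.2%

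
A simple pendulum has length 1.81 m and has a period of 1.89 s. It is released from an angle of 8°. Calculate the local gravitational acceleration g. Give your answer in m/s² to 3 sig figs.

20.0 m/s²

From T = 2π√(L/g), g = 4π²L/T² = 4π² × 1.81/1.890² = 20.0 m/s².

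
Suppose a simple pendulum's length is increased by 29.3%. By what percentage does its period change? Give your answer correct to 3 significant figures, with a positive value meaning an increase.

T ∝ √L, so T'/T = √(1.293) = 1.137.
Percentage change in T = (1.137 − 1) × 100% = 13.7%.

13.7%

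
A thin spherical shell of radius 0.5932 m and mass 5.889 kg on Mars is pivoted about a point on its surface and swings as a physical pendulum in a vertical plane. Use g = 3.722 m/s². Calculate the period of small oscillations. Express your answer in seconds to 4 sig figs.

3.238 s

I_cm = (2/3)mr² = 1.3815 kg·m². The pivot is at distance d = 0.5932 m from the centre of mass.
By the parallel-axis theorem, I = I_cm + md² = 1.3815 + 2.0723 = 3.4538 kg·m².
T = 2π√(I/(mgd)) = 2π√(3.4538/(5.889 × 3.722 × 0.5932)) = 3.238 s.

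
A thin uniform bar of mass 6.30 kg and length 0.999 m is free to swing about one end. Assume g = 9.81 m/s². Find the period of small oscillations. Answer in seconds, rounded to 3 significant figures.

1.64 s

For a physical pendulum T = 2π√(I/(mgd)), with d = 0.4995 m from pivot to centre of mass.
I_cm = mL²/12 = 6.30 × 0.999²/12 = 0.5240 kg·m²; I = I_cm + md² = 0.5240 + 6.30 × 0.4995² = 2.096 kg·m².
T = 2π√(2.096/(6.30 × 9.81 × 0.4995)) = 1.64 s.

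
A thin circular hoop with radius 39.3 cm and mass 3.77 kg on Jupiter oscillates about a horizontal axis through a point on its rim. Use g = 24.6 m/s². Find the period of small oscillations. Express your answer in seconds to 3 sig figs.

1.12 s

I_cm = mr² = 0.5823 kg·m². The pivot is at distance d = 0.393 m from the centre of mass.
By the parallel-axis theorem, I = I_cm + md² = 0.5823 + 0.5823 = 1.165 kg·m².
T = 2π√(I/(mgd)) = 2π√(1.165/(3.77 × 24.6 × 0.393)) = 1.12 s.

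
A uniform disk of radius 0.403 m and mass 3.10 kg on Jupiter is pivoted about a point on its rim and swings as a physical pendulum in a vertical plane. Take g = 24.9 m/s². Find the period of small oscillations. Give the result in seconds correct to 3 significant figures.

I_cm = ½mr² = 0.2517 kg·m². The pivot is at distance d = 0.403 m from the centre of mass.
By the parallel-axis theorem, I = I_cm + md² = 0.2517 + 0.5035 = 0.7552 kg·m².
T = 2π√(I/(mgd)) = 2π√(0.7552/(3.10 × 24.9 × 0.403)) = 0.979 s.

0.979 s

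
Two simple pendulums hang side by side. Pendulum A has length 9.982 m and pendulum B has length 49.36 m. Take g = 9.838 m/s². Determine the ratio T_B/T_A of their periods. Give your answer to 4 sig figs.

2.224

T ∝ √L, so T_B/T_A = √(L_B/L_A) = √(49.36/9.982) = 2.224.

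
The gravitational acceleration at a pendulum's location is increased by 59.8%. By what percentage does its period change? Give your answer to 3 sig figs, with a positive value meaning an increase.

T ∝ 1/√g, so T'/T = 1/√(1.598) = 0.7911.
Percentage change in T = (0.7911 − 1) × 100% = -20.9%.

-20.9%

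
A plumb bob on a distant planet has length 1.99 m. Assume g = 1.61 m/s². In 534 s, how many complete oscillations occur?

T = 2π√(L/g) = 2π√(1.99/1.61) = 6.985 s.
Number of complete oscillations = ⌊534/6.985⌋ = ⌊76.44⌋ = 76.

76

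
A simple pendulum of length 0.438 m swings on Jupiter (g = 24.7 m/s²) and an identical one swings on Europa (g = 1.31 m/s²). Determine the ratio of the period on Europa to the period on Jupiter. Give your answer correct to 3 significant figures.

4.34

T ∝ 1/√g, so T₂/T₁ = √(g₁/g₂) = √(24.7/1.31) = 4.34.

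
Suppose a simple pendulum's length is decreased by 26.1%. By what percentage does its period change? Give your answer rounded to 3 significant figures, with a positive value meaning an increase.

-14.0%

T ∝ √L, so T'/T = √(0.7390) = 0.8597.
Percentage change in T = (0.8597 − 1) × 100% = -14.0%.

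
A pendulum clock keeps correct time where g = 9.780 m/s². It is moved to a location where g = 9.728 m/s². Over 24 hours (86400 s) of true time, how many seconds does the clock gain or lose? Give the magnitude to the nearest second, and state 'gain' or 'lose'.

lose 230 s

The clock's period scales as T ∝ 1/√g, so T'/T = √(9.780/9.728) = 1.00267.
In 86400 s of true time the clock registers 86400/1.00267 = 86170.0 s, so it loses 230 s.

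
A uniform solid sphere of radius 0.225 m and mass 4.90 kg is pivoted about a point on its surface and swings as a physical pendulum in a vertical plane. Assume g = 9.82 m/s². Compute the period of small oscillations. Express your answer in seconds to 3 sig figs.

I_cm = (2/5)mr² = 0.09923 kg·m². The pivot is at distance d = 0.225 m from the centre of mass.
By the parallel-axis theorem, I = I_cm + md² = 0.09923 + 0.2481 = 0.3473 kg·m².
T = 2π√(I/(mgd)) = 2π√(0.3473/(4.90 × 9.82 × 0.225)) = 1.13 s.

1.13 s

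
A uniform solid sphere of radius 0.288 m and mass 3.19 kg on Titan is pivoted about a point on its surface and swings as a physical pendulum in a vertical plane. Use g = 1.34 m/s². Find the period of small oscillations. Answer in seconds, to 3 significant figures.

I_cm = (2/5)mr² = 0.1058 kg·m². The pivot is at distance d = 0.288 m from the centre of mass.
By the parallel-axis theorem, I = I_cm + md² = 0.1058 + 0.2646 = 0.3704 kg·m².
T = 2π√(I/(mgd)) = 2π√(0.3704/(3.19 × 1.34 × 0.288)) = 3.45 s.

3.45 s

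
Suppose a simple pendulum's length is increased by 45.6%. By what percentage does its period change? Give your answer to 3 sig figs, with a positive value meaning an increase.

20.7%

T ∝ √L, so T'/T = √(1.456) = 1.207.
Percentage change in T = (1.207 − 1) × 100% = 20.7%.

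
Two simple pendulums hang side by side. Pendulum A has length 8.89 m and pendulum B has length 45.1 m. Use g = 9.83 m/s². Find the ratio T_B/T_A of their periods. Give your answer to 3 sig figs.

T ∝ √L, so T_B/T_A = √(L_B/L_A) = √(45.1/8.89) = 2.25.

2.25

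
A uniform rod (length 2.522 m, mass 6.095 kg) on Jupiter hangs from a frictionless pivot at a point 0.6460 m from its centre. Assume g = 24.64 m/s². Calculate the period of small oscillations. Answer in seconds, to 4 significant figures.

1.533 s

For a physical pendulum T = 2π√(I/(mgd)), with d = 0.64600 m from pivot to centre of mass.
I_cm = mL²/12 = 6.095 × 2.522²/12 = 3.2306 kg·m²; I = I_cm + md² = 3.2306 + 6.095 × 0.64600² = 5.7741 kg·m².
T = 2π√(5.7741/(6.095 × 24.64 × 0.64600)) = 1.533 s.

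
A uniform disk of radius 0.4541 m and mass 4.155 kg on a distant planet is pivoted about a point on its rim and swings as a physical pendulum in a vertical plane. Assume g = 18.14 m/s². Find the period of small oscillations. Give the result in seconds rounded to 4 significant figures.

I_cm = ½mr² = 0.42839 kg·m². The pivot is at distance d = 0.4541 m from the centre of mass.
By the parallel-axis theorem, I = I_cm + md² = 0.42839 + 0.85679 = 1.2852 kg·m².
T = 2π√(I/(mgd)) = 2π√(1.2852/(4.155 × 18.14 × 0.4541)) = 1.218 s.

1.218 s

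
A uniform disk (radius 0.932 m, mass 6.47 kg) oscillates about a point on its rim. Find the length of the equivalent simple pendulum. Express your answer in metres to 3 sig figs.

The equivalent simple-pendulum length is L_eq = I/(md), where I is about the pivot and d = 0.9320 m.
I_cm = ½mR² = 2.810 kg·m², so I = I_cm + md² = 2.810 + 5.620 = 8.430 kg·m².
L_eq = 8.430/(6.47 × 0.9320) = 1.40 m.

1.40 m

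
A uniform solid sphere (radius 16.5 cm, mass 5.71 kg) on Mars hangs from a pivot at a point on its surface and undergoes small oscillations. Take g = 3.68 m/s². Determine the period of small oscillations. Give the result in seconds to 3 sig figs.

I_cm = (2/5)mr² = 0.06218 kg·m². The pivot is at distance d = 0.165 m from the centre of mass.
By the parallel-axis theorem, I = I_cm + md² = 0.06218 + 0.1555 = 0.2176 kg·m².
T = 2π√(I/(mgd)) = 2π√(0.2176/(5.71 × 3.68 × 0.165)) = 1.57 s.

1.57 s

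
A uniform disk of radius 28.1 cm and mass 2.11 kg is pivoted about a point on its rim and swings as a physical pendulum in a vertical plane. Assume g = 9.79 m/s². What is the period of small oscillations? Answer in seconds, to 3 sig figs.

1.30 s

I_cm = ½mr² = 0.08330 kg·m². The pivot is at distance d = 0.281 m from the centre of mass.
By the parallel-axis theorem, I = I_cm + md² = 0.08330 + 0.1666 = 0.2499 kg·m².
T = 2π√(I/(mgd)) = 2π√(0.2499/(2.11 × 9.79 × 0.281)) = 1.30 s.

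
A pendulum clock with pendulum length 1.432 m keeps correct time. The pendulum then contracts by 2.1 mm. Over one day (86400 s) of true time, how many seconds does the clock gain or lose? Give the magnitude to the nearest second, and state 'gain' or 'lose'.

T ∝ √L, so T'/T = √(1.42990/1.432) = 0.999266.
In 86400 s of true time the clock registers 86400/0.999266 = 86463.4 s, so it gains 63 s.

gain 63 s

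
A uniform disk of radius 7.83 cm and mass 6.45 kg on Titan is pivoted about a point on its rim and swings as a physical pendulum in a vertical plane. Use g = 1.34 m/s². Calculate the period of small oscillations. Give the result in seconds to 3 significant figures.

1.86 s

I_cm = ½mr² = 0.01977 kg·m². The pivot is at distance d = 0.0783 m from the centre of mass.
By the parallel-axis theorem, I = I_cm + md² = 0.01977 + 0.03954 = 0.05932 kg·m².
T = 2π√(I/(mgd)) = 2π√(0.05932/(6.45 × 1.34 × 0.0783)) = 1.86 s.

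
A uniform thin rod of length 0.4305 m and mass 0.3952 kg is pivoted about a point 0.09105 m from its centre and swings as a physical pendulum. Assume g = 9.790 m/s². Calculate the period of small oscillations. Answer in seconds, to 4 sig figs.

1.025 s

For a physical pendulum T = 2π√(I/(mgd)), with d = 0.091050 m from pivot to centre of mass.
I_cm = mL²/12 = 0.3952 × 0.4305²/12 = 0.0061035 kg·m²; I = I_cm + md² = 0.0061035 + 0.3952 × 0.091050² = 0.0093798 kg·m².
T = 2π√(0.0093798/(0.3952 × 9.790 × 0.091050)) = 1.025 s.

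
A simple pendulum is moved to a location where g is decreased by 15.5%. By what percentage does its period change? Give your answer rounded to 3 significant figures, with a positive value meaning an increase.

8.79%

T ∝ 1/√g, so T'/T = 1/√(0.8450) = 1.088.
Percentage change in T = (1.088 − 1) × 100% = 8.79%.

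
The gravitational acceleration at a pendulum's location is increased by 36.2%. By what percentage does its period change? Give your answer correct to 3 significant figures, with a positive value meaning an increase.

-14.3%

T ∝ 1/√g, so T'/T = 1/√(1.362) = 0.8569.
Percentage change in T = (0.8569 − 1) × 100% = -14.3%.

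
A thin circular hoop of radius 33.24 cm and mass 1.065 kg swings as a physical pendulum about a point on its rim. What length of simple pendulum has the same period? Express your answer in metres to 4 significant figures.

0.6648 m

The equivalent simple-pendulum length is L_eq = I/(md), where I is about the pivot and d = 0.33240 m.
I_cm = mR² = 0.11767 kg·m², so I = I_cm + md² = 0.11767 + 0.11767 = 0.23534 kg·m².
L_eq = 0.23534/(1.065 × 0.33240) = 0.6648 m.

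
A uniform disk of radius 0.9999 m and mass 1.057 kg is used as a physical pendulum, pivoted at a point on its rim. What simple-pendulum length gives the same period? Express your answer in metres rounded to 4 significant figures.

The equivalent simple-pendulum length is L_eq = I/(md), where I is about the pivot and d = 0.99990 m.
I_cm = ½mR² = 0.52839 kg·m², so I = I_cm + md² = 0.52839 + 1.0568 = 1.5852 kg·m².
L_eq = 1.5852/(1.057 × 0.99990) = 1.500 m.

1.500 m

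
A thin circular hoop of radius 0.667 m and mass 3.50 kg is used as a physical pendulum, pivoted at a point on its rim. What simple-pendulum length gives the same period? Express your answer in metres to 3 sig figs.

1.33 m

The equivalent simple-pendulum length is L_eq = I/(md), where I is about the pivot and d = 0.6670 m.
I_cm = mR² = 1.557 kg·m², so I = I_cm + md² = 1.557 + 1.557 = 3.114 kg·m².
L_eq = 3.114/(3.50 × 0.6670) = 1.33 m.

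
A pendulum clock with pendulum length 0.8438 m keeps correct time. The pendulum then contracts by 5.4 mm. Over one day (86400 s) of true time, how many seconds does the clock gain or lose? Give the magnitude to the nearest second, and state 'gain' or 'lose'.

T ∝ √L, so T'/T = √(0.83840/0.8438) = 0.996795.
In 86400 s of true time the clock registers 86400/0.996795 = 86677.8 s, so it gains 278 s.

gain 278 s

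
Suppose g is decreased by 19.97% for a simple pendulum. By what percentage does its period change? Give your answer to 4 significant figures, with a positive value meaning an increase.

T ∝ 1/√g, so T'/T = 1/√(0.80030) = 1.1178.
Percentage change in T = (1.1178 − 1) × 100% = 11.78%.

11.78%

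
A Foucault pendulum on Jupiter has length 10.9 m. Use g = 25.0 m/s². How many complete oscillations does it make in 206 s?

T = 2π√(L/g) = 2π√(10.9/25.0) = 4.149 s.
Number of complete oscillations = ⌊206/4.149⌋ = ⌊49.65⌋ = 49.

49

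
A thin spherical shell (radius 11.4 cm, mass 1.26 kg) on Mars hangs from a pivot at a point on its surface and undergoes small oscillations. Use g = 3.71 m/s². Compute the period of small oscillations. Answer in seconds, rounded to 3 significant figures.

I_cm = (2/3)mr² = 0.01092 kg·m². The pivot is at distance d = 0.114 m from the centre of mass.
By the parallel-axis theorem, I = I_cm + md² = 0.01092 + 0.01637 = 0.02729 kg·m².
T = 2π√(I/(mgd)) = 2π√(0.02729/(1.26 × 3.71 × 0.114)) = 1.42 s.

1.42 s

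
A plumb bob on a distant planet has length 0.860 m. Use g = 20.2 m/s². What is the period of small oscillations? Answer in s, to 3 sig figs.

1.30 s

T = 2π√(L/g) = 2π√(0.860/20.2) = 2π × 0.2063 = 1.30 s.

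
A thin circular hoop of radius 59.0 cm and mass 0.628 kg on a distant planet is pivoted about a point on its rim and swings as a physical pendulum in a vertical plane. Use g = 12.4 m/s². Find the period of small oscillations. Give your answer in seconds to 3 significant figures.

1.94 s

I_cm = mr² = 0.2186 kg·m². The pivot is at distance d = 0.590 m from the centre of mass.
By the parallel-axis theorem, I = I_cm + md² = 0.2186 + 0.2186 = 0.4372 kg·m².
T = 2π√(I/(mgd)) = 2π√(0.4372/(0.628 × 12.4 × 0.590)) = 1.94 s.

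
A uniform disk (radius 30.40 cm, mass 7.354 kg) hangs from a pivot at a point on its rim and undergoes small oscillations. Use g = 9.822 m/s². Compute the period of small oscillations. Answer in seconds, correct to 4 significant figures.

1.354 s

I_cm = ½mr² = 0.33981 kg·m². The pivot is at distance d = 0.3040 m from the centre of mass.
By the parallel-axis theorem, I = I_cm + md² = 0.33981 + 0.67963 = 1.0194 kg·m².
T = 2π√(I/(mgd)) = 2π√(1.0194/(7.354 × 9.822 × 0.3040)) = 1.354 s.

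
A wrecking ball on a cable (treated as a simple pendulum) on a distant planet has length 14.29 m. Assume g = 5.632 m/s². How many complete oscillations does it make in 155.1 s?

15

T = 2π√(L/g) = 2π√(14.29/5.632) = 10.008 s.
Number of complete oscillations = ⌊155.1/10.008⌋ = ⌊15.497⌋ = 15.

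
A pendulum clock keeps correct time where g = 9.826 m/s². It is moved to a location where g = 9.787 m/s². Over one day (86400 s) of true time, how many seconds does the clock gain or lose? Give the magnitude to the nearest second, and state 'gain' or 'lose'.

The clock's period scales as T ∝ 1/√g, so T'/T = √(9.826/9.787) = 1.00199.
In 86400 s of true time the clock registers 86400/1.00199 = 86228.4 s, so it loses 172 s.

lose 172 s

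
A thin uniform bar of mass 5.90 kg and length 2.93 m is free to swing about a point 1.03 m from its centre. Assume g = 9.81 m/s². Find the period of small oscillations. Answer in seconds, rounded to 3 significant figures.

2.63 s

For a physical pendulum T = 2π√(I/(mgd)), with d = 1.030 m from pivot to centre of mass.
I_cm = mL²/12 = 5.90 × 2.93²/12 = 4.221 kg·m²; I = I_cm + md² = 4.221 + 5.90 × 1.030² = 10.48 kg·m².
T = 2π√(10.48/(5.90 × 9.81 × 1.030)) = 2.63 s.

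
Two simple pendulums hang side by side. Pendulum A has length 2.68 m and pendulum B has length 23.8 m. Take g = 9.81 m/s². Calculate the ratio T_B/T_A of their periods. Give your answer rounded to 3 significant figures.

2.98

T ∝ √L, so T_B/T_A = √(L_B/L_A) = √(23.8/2.68) = 2.98.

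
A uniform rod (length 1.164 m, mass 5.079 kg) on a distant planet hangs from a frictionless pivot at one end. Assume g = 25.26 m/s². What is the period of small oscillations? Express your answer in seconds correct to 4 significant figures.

1.101 s

For a physical pendulum T = 2π√(I/(mgd)), with d = 0.58200 m from pivot to centre of mass.
I_cm = mL²/12 = 5.079 × 1.164²/12 = 0.57346 kg·m²; I = I_cm + md² = 0.57346 + 5.079 × 0.58200² = 2.2938 kg·m².
T = 2π√(2.2938/(5.079 × 25.26 × 0.58200)) = 1.101 s.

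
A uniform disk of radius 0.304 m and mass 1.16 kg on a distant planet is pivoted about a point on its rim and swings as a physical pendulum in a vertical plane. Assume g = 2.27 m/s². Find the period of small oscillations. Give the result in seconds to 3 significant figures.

2.82 s

I_cm = ½mr² = 0.05360 kg·m². The pivot is at distance d = 0.304 m from the centre of mass.
By the parallel-axis theorem, I = I_cm + md² = 0.05360 + 0.1072 = 0.1608 kg·m².
T = 2π√(I/(mgd)) = 2π√(0.1608/(1.16 × 2.27 × 0.304)) = 2.82 s.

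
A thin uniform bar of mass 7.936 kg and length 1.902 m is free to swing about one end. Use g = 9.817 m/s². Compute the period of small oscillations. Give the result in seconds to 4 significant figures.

2.258 s

For a physical pendulum T = 2π√(I/(mgd)), with d = 0.95100 m from pivot to centre of mass.
I_cm = mL²/12 = 7.936 × 1.902²/12 = 2.3924 kg·m²; I = I_cm + md² = 2.3924 + 7.936 × 0.95100² = 9.5698 kg·m².
T = 2π√(9.5698/(7.936 × 9.817 × 0.95100)) = 2.258 s.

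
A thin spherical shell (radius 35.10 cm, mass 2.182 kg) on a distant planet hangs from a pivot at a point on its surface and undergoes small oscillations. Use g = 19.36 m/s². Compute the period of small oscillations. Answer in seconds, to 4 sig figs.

I_cm = (2/3)mr² = 0.17922 kg·m². The pivot is at distance d = 0.3510 m from the centre of mass.
By the parallel-axis theorem, I = I_cm + md² = 0.17922 + 0.26882 = 0.44804 kg·m².
T = 2π√(I/(mgd)) = 2π√(0.44804/(2.182 × 19.36 × 0.3510)) = 1.092 s.

1.092 s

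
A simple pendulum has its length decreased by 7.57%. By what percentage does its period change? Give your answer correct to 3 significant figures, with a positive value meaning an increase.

T ∝ √L, so T'/T = √(0.9243) = 0.9614.
Percentage change in T = (0.9614 − 1) × 100% = -3.86%.

-3.86%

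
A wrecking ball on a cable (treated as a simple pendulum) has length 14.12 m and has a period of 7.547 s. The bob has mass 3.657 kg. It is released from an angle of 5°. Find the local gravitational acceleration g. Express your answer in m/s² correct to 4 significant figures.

9.787 m/s²

From T = 2π√(L/g), g = 4π²L/T² = 4π² × 14.12/7.5470² = 9.787 m/s².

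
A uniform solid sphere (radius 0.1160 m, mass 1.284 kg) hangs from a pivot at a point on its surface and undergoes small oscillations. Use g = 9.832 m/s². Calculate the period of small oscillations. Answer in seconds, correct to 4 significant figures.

I_cm = (2/5)mr² = 0.0069110 kg·m². The pivot is at distance d = 0.1160 m from the centre of mass.
By the parallel-axis theorem, I = I_cm + md² = 0.0069110 + 0.017278 = 0.024189 kg·m².
T = 2π√(I/(mgd)) = 2π√(0.024189/(1.284 × 9.832 × 0.1160)) = 0.8075 s.

0.8075 s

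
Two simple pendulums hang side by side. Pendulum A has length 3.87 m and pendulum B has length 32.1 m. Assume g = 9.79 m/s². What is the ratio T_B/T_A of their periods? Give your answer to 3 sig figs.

2.88

T ∝ √L, so T_B/T_A = √(L_B/L_A) = √(32.1/3.87) = 2.88.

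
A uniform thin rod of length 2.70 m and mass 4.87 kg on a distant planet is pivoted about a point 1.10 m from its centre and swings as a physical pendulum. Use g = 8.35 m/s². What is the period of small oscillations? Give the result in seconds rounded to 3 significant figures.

For a physical pendulum T = 2π√(I/(mgd)), with d = 1.100 m from pivot to centre of mass.
I_cm = mL²/12 = 4.87 × 2.70²/12 = 2.959 kg·m²; I = I_cm + md² = 2.959 + 4.87 × 1.100² = 8.851 kg·m².
T = 2π√(8.851/(4.87 × 8.35 × 1.100)) = 2.79 s.

2.79 s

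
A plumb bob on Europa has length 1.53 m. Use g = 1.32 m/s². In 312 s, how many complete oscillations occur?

46

T = 2π√(L/g) = 2π√(1.53/1.32) = 6.765 s.
Number of complete oscillations = ⌊312/6.765⌋ = ⌊46.12⌋ = 46.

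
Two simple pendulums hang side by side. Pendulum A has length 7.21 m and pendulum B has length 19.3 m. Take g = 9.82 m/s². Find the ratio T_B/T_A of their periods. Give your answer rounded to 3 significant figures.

1.64

T ∝ √L, so T_B/T_A = √(L_B/L_A) = √(19.3/7.21) = 1.64.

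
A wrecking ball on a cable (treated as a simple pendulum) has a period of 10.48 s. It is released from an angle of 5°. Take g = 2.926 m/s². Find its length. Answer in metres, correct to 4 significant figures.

From T = 2π√(L/g), L = gT²/(4π²) = 2.926 × 10.480²/(4π²) = 8.140 m.

8.140 m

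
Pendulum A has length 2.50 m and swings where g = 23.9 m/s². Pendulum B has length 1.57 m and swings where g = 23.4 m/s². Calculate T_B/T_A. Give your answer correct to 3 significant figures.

T = 2π√(L/g), so T_B/T_A = √((L_B/g_B)/(L_A/g_A)) = √((1.57/23.4)/(2.50/23.9)) = 0.801.

0.801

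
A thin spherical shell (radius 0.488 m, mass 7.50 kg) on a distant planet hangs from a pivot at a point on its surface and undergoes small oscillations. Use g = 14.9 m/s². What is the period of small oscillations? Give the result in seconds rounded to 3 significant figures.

I_cm = (2/3)mr² = 1.191 kg·m². The pivot is at distance d = 0.488 m from the centre of mass.
By the parallel-axis theorem, I = I_cm + md² = 1.191 + 1.786 = 2.977 kg·m².
T = 2π√(I/(mgd)) = 2π√(2.977/(7.50 × 14.9 × 0.488)) = 1.47 s.

1.47 s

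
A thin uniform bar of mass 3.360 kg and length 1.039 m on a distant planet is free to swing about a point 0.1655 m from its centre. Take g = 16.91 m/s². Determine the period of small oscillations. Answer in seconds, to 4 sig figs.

For a physical pendulum T = 2π√(I/(mgd)), with d = 0.16550 m from pivot to centre of mass.
I_cm = mL²/12 = 3.360 × 1.039²/12 = 0.30227 kg·m²; I = I_cm + md² = 0.30227 + 3.360 × 0.16550² = 0.39430 kg·m².
T = 2π√(0.39430/(3.360 × 16.91 × 0.16550)) = 1.287 s.

1.287 s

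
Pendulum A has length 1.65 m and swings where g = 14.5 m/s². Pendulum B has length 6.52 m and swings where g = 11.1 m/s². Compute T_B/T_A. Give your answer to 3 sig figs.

2.27

T = 2π√(L/g), so T_B/T_A = √((L_B/g_B)/(L_A/g_A)) = √((6.52/11.1)/(1.65/14.5)) = 2.27.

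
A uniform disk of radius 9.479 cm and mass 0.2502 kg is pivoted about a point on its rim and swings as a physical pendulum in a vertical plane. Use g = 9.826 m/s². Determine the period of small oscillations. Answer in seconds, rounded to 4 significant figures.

I_cm = ½mr² = 0.0011240 kg·m². The pivot is at distance d = 0.09479 m from the centre of mass.
By the parallel-axis theorem, I = I_cm + md² = 0.0011240 + 0.0022481 = 0.0033721 kg·m².
T = 2π√(I/(mgd)) = 2π√(0.0033721/(0.2502 × 9.826 × 0.09479)) = 0.7558 s.

0.7558 s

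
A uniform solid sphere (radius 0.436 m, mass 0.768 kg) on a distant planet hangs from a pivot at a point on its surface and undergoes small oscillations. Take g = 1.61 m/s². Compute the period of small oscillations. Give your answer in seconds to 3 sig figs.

I_cm = (2/5)mr² = 0.05840 kg·m². The pivot is at distance d = 0.436 m from the centre of mass.
By the parallel-axis theorem, I = I_cm + md² = 0.05840 + 0.1460 = 0.2044 kg·m².
T = 2π√(I/(mgd)) = 2π√(0.2044/(0.768 × 1.61 × 0.436)) = 3.87 s.

3.87 s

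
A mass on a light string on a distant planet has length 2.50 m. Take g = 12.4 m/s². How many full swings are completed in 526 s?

186

T = 2π√(L/g) = 2π√(2.50/12.4) = 2.821 s.
Number of complete oscillations = ⌊526/2.821⌋ = ⌊186.4⌋ = 186.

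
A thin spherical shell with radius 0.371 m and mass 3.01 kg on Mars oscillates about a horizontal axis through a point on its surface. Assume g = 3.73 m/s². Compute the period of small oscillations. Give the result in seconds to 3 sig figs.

2.56 s

I_cm = (2/3)mr² = 0.2762 kg·m². The pivot is at distance d = 0.371 m from the centre of mass.
By the parallel-axis theorem, I = I_cm + md² = 0.2762 + 0.4143 = 0.6905 kg·m².
T = 2π√(I/(mgd)) = 2π√(0.6905/(3.01 × 3.73 × 0.371)) = 2.56 s.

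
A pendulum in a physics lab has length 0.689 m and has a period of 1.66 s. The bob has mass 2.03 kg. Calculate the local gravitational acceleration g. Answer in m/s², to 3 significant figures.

From T = 2π√(L/g), g = 4π²L/T² = 4π² × 0.689/1.660² = 9.87 m/s².

9.87 m/s²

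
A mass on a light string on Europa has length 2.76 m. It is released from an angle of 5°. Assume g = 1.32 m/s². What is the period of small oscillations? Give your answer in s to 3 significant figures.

9.09 s

T = 2π√(L/g) = 2π√(2.76/1.32) = 2π × 1.446 = 9.09 s.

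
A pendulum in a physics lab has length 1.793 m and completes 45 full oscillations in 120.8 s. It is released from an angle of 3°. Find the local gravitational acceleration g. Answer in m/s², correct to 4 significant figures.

T = 120.8/45 = 2.6844 s.
From T = 2π√(L/g), g = 4π²L/T² = 4π² × 1.793/2.6844² = 9.823 m/s².

9.823 m/s²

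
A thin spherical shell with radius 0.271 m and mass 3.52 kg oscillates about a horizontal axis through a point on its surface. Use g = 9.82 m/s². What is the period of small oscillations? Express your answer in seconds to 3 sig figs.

I_cm = (2/3)mr² = 0.1723 kg·m². The pivot is at distance d = 0.271 m from the centre of mass.
By the parallel-axis theorem, I = I_cm + md² = 0.1723 + 0.2585 = 0.4309 kg·m².
T = 2π√(I/(mgd)) = 2π√(0.4309/(3.52 × 9.82 × 0.271)) = 1.35 s.

1.35 s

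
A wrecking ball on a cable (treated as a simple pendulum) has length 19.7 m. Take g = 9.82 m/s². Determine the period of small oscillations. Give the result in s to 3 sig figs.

8.90 s

T = 2π√(L/g) = 2π√(19.7/9.82) = 2π × 1.416 = 8.90 s.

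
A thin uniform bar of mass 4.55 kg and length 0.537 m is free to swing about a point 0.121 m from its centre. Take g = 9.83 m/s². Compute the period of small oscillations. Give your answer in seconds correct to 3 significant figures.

1.13 s

For a physical pendulum T = 2π√(I/(mgd)), with d = 0.1210 m from pivot to centre of mass.
I_cm = mL²/12 = 4.55 × 0.537²/12 = 0.1093 kg·m²; I = I_cm + md² = 0.1093 + 4.55 × 0.1210² = 0.1760 kg·m².
T = 2π√(0.1760/(4.55 × 9.83 × 0.1210)) = 1.13 s.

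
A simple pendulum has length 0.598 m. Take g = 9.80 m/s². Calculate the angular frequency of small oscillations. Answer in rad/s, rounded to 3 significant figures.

ω = √(g/L) = √(9.80/0.598) = 4.05 rad/s.

4.05 rad/s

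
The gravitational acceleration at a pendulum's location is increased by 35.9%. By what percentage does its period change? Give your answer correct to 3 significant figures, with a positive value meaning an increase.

T ∝ 1/√g, so T'/T = 1/√(1.359) = 0.8578.
Percentage change in T = (0.8578 − 1) × 100% = -14.2%.

-14.2%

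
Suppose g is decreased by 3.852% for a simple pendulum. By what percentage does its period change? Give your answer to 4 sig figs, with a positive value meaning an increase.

1.983%

T ∝ 1/√g, so T'/T = 1/√(0.96148) = 1.0198.
Percentage change in T = (1.0198 − 1) × 100% = 1.983%.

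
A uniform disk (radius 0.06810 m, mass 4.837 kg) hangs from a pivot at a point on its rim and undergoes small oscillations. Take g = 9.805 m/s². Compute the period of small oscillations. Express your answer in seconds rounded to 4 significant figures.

0.6413 s

I_cm = ½mr² = 0.011216 kg·m². The pivot is at distance d = 0.06810 m from the centre of mass.
By the parallel-axis theorem, I = I_cm + md² = 0.011216 + 0.022432 = 0.033648 kg·m².
T = 2π√(I/(mgd)) = 2π√(0.033648/(4.837 × 9.805 × 0.06810)) = 0.6413 s.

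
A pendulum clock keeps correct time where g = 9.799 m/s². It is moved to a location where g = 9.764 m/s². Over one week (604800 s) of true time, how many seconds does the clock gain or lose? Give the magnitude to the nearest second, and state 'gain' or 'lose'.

lose 1081 s

The clock's period scales as T ∝ 1/√g, so T'/T = √(9.799/9.764) = 1.00179.
In 604800 s of true time the clock registers 604800/1.00179 = 603718.9 s, so it loses 1081 s.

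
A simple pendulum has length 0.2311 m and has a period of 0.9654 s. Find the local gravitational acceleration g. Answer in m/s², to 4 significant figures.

From T = 2π√(L/g), g = 4π²L/T² = 4π² × 0.2311/0.96540² = 9.789 m/s².

9.789 m/s²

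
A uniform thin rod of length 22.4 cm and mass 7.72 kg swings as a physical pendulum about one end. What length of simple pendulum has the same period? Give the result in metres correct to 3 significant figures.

0.149 m

The equivalent simple-pendulum length is L_eq = I/(md), where I is about the pivot and d = 0.1120 m.
I_cm = (1/12)mL² = 0.03228 kg·m², so I = I_cm + md² = 0.03228 + 0.09684 = 0.1291 kg·m².
L_eq = 0.1291/(7.72 × 0.1120) = 0.149 m.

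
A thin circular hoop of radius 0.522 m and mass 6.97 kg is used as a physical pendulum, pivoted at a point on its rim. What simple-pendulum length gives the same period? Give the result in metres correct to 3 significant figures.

The equivalent simple-pendulum length is L_eq = I/(md), where I is about the pivot and d = 0.5220 m.
I_cm = mR² = 1.899 kg·m², so I = I_cm + md² = 1.899 + 1.899 = 3.798 kg·m².
L_eq = 3.798/(6.97 × 0.5220) = 1.04 m.

1.04 m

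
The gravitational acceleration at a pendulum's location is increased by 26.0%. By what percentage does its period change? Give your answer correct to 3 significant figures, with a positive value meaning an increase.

-10.9%

T ∝ 1/√g, so T'/T = 1/√(1.260) = 0.8909.
Percentage change in T = (0.8909 − 1) × 100% = -10.9%.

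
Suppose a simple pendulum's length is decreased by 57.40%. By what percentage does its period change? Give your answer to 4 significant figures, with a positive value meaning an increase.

-34.73%

T ∝ √L, so T'/T = √(0.42600) = 0.65269.
Percentage change in T = (0.65269 − 1) × 100% = -34.73%.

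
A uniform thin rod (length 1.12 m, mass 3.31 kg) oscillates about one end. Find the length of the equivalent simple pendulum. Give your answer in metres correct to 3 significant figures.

0.747 m

The equivalent simple-pendulum length is L_eq = I/(md), where I is about the pivot and d = 0.5600 m.
I_cm = (1/12)mL² = 0.3460 kg·m², so I = I_cm + md² = 0.3460 + 1.038 = 1.384 kg·m².
L_eq = 1.384/(3.31 × 0.5600) = 0.747 m.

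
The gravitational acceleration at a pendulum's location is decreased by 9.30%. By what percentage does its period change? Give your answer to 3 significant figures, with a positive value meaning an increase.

5.00%

T ∝ 1/√g, so T'/T = 1/√(0.9070) = 1.050.
Percentage change in T = (1.050 − 1) × 100% = 5.00%.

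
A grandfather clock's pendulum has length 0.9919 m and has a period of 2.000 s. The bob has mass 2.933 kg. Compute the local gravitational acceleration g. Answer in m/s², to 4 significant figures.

From T = 2π√(L/g), g = 4π²L/T² = 4π² × 0.9919/2.0000² = 9.790 m/s².

9.790 m/s²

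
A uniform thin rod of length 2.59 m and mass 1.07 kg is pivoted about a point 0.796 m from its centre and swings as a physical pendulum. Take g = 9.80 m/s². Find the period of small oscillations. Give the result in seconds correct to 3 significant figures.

2.46 s

For a physical pendulum T = 2π√(I/(mgd)), with d = 0.7960 m from pivot to centre of mass.
I_cm = mL²/12 = 1.07 × 2.59²/12 = 0.5981 kg·m²; I = I_cm + md² = 0.5981 + 1.07 × 0.7960² = 1.276 kg·m².
T = 2π√(1.276/(1.07 × 9.80 × 0.7960)) = 2.46 s.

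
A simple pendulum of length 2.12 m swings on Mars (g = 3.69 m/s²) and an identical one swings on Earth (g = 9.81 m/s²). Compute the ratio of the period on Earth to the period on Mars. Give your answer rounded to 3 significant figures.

0.613

T ∝ 1/√g, so T₂/T₁ = √(g₁/g₂) = √(3.69/9.81) = 0.613.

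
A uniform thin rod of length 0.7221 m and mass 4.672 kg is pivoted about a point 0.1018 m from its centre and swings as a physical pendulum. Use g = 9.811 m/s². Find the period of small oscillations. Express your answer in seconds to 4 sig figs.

For a physical pendulum T = 2π√(I/(mgd)), with d = 0.10180 m from pivot to centre of mass.
I_cm = mL²/12 = 4.672 × 0.7221²/12 = 0.20301 kg·m²; I = I_cm + md² = 0.20301 + 4.672 × 0.10180² = 0.25143 kg·m².
T = 2π√(0.25143/(4.672 × 9.811 × 0.10180)) = 1.458 s.

1.458 s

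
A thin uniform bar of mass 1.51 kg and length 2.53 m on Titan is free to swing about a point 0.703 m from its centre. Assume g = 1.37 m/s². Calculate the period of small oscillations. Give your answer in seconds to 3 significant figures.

6.49 s

For a physical pendulum T = 2π√(I/(mgd)), with d = 0.7030 m from pivot to centre of mass.
I_cm = mL²/12 = 1.51 × 2.53²/12 = 0.8054 kg·m²; I = I_cm + md² = 0.8054 + 1.51 × 0.7030² = 1.552 kg·m².
T = 2π√(1.552/(1.51 × 1.37 × 0.7030)) = 6.49 s.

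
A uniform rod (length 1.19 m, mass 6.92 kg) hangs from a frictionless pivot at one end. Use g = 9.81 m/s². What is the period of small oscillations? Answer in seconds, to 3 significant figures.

For a physical pendulum T = 2π√(I/(mgd)), with d = 0.5950 m from pivot to centre of mass.
I_cm = mL²/12 = 6.92 × 1.19²/12 = 0.8166 kg·m²; I = I_cm + md² = 0.8166 + 6.92 × 0.5950² = 3.266 kg·m².
T = 2π√(3.266/(6.92 × 9.81 × 0.5950)) = 1.79 s.

1.79 s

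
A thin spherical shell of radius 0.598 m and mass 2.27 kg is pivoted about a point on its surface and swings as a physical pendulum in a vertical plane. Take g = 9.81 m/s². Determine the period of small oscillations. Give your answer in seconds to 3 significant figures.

I_cm = (2/3)mr² = 0.5412 kg·m². The pivot is at distance d = 0.598 m from the centre of mass.
By the parallel-axis theorem, I = I_cm + md² = 0.5412 + 0.8118 = 1.353 kg·m².
T = 2π√(I/(mgd)) = 2π√(1.353/(2.27 × 9.81 × 0.598)) = 2.00 s.

2.00 s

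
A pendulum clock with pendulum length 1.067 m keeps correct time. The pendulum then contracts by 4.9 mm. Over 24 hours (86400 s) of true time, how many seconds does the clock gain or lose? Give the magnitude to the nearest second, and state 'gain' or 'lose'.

gain 199 s

T ∝ √L, so T'/T = √(1.06210/1.067) = 0.997701.
In 86400 s of true time the clock registers 86400/0.997701 = 86599.1 s, so it gains 199 s.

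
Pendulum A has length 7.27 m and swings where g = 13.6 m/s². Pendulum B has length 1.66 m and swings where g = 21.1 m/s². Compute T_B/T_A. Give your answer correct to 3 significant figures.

T = 2π√(L/g), so T_B/T_A = √((L_B/g_B)/(L_A/g_A)) = √((1.66/21.1)/(7.27/13.6)) = 0.384.

0.384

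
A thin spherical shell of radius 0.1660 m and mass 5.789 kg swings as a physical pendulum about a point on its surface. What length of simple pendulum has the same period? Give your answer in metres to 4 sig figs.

0.2767 m

The equivalent simple-pendulum length is L_eq = I/(md), where I is about the pivot and d = 0.16600 m.
I_cm = (2/3)mR² = 0.10635 kg·m², so I = I_cm + md² = 0.10635 + 0.15952 = 0.26587 kg·m².
L_eq = 0.26587/(5.789 × 0.16600) = 0.2767 m.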